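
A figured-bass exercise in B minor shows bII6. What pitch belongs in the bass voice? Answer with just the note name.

E

bII in B minor has root C; the chord is C-E-G.
The figure 6 means first inversion — the third is in the bass.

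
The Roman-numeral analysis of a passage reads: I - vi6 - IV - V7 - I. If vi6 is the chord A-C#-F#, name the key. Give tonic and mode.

A major

The anchor chord is a minor triad on F#, labeled vi6.
If F# is scale degree 6 and the mode makes that degree carry a minor triad, the tonic is A and the mode is major.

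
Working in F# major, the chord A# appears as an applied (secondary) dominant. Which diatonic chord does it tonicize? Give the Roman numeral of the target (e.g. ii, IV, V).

vi

The chord is a major triad on A#.
A dominant resolves down a perfect fifth: A# → D#. In F# major, D# is scale degree 6, i.e. vi.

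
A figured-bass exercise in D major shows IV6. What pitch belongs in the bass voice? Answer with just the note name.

B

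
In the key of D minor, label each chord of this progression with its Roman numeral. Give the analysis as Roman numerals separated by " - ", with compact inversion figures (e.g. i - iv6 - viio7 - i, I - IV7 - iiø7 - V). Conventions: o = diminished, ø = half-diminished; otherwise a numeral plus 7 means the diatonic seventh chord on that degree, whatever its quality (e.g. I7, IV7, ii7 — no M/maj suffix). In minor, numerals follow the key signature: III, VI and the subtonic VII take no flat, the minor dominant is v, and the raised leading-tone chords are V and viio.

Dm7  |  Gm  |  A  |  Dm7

Dm7: minor seventh chord on D = scale degree 1 → i7.
Gm: minor triad on G = scale degree 4 → iv.
A has root A, degree 5 in D minor, so V.
Dm7: root D is the tonic; minor seventh chord there is i7.

i7 - iv - V - i7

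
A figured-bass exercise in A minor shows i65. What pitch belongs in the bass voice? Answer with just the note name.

C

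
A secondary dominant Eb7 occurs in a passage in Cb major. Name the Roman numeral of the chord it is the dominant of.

vi

The chord is a dominant seventh chord on Eb.
A dominant resolves down a perfect fifth: Eb → Ab. In Cb major, Ab is scale degree 6, i.e. vi.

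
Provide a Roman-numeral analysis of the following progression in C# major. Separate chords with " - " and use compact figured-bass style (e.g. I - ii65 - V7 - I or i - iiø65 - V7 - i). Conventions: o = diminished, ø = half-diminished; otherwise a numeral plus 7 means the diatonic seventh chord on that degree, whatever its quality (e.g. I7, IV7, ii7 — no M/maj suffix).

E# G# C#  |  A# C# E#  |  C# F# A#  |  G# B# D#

I6 - vi - IV64 - V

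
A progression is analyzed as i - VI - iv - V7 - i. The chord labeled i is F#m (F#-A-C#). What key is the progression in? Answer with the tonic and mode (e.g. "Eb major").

F# minor

The anchor chord is a minor triad on F#, labeled i.
If F# is scale degree 1 and the mode makes that degree carry a minor triad, the tonic is F# and the mode is minor.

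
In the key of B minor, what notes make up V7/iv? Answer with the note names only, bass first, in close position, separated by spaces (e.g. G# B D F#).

B D# F# A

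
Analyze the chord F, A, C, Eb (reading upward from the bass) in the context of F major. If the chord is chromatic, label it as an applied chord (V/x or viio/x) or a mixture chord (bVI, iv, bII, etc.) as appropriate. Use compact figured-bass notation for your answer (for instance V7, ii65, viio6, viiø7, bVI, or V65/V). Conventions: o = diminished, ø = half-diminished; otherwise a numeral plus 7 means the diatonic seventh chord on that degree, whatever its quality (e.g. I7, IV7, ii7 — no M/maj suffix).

V7/IV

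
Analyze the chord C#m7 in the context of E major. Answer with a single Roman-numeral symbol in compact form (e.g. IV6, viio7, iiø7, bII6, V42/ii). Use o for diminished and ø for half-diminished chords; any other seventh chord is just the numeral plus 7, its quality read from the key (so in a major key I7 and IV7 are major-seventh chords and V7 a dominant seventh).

vi7

The pitches C#-E-G#-B form a minor seventh chord rooted on C#.
C# is scale degree 6 in E major, and a minor seventh chord on that degree is written vi7.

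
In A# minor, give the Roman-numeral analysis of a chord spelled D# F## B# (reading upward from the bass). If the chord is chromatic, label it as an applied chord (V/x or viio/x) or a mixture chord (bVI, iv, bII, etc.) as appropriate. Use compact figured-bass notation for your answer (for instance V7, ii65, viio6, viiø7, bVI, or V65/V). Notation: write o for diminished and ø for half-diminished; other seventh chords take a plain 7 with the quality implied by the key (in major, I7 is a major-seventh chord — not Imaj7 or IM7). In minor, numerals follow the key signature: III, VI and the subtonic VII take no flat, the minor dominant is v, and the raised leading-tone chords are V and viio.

ii6

The pitches B#-D#-F## form a minor triad rooted on B#.
B# is the second degree of A# minor. This is the minor supertonic, borrowed from the parallel major (the Dorian ii).
With D# in the bass the chord is in first inversion, so the figured bass is 6.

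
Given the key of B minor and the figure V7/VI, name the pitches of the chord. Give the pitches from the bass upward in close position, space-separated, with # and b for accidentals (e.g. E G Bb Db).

The slash means an applied dominant: we want the dominant of VI. In B minor, VI is G major, and its dominant is built on D.
Building a dominant seventh chord on D gives D-F#-A-C.

D F# A C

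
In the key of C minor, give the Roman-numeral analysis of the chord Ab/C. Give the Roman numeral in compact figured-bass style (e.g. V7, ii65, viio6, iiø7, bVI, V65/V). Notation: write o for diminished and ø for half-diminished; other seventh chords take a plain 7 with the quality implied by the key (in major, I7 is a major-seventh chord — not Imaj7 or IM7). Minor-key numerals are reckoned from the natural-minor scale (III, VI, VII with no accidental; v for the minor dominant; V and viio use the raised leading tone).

VI6

The pitches Ab-C-Eb form a major triad rooted on Ab.
In C minor, Ab is the submediant; the diatonic major triad there is VI.
With C in the bass the chord is in first inversion, so the figured bass is 6.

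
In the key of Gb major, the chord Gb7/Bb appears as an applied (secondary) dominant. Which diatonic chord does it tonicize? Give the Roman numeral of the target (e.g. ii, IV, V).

The chord is a dominant seventh chord on Gb.
A dominant resolves down a perfect fifth: Gb → Cb. In Gb major, Cb is scale degree 4, i.e. IV.

IV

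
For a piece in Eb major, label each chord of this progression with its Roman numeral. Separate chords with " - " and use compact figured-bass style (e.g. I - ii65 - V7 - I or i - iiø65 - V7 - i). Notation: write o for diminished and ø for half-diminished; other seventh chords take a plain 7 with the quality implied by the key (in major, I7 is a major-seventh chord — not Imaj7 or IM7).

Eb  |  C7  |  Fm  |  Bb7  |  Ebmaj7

Eb has root Eb, degree 1 in Eb major, so I.
C7: a dominant seventh chord on C, the applied dominant of ii → V7/ii.
Fm has root F, degree 2 in Eb major, so ii.
Bb7: dominant seventh chord on Bb = scale degree 5 → V7.
Ebmaj7: root Eb is the tonic; major seventh chord there is I7.

I - V7/ii - ii - V7 - I7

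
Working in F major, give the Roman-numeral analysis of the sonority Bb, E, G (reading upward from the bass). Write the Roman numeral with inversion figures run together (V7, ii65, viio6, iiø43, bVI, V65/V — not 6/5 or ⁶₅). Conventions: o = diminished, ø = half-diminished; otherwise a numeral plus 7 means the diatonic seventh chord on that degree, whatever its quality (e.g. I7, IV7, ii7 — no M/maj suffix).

Stacked in thirds the chord is E-G-Bb: a diminished triad on E.
E is scale degree 7 in F major, and a diminished triad on that degree is written viio.
With Bb in the bass the chord is in second inversion, so the figured bass is 64.

viio64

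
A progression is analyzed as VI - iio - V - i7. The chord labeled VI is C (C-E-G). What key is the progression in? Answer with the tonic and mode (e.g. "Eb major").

E minor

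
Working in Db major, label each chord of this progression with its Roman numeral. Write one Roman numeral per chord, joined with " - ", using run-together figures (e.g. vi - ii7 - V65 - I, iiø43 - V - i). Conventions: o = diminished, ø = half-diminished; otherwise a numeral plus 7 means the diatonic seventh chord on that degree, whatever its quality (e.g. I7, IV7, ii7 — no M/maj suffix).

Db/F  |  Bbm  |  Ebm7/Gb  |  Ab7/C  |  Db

I6 - vi - ii65 - V65 - I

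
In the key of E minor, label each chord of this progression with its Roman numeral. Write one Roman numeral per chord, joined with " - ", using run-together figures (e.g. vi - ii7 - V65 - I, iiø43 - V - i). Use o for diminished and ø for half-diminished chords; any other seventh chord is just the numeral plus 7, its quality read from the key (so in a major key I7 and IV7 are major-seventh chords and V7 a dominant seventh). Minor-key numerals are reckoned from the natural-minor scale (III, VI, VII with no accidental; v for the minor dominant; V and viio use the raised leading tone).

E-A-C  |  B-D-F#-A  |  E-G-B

E-A-C has root A, degree 4 in E minor, so iv64.
B-D-F#-A: minor seventh chord on B = scale degree 5 → v7.
E-G-B: root E is the tonic; minor triad there is i.

iv64 - v7 - i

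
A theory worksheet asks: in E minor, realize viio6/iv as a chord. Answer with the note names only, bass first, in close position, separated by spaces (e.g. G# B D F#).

B D G#

The slash marks an applied leading-tone chord: viio of iv. In E minor, iv is A, so the leading tone to it is G#, a half step below.
Building a diminished triad on G# gives G#-B-D.
With the 6 figure the chord is in first inversion; from the bass B upward in close position it reads B-D-G#.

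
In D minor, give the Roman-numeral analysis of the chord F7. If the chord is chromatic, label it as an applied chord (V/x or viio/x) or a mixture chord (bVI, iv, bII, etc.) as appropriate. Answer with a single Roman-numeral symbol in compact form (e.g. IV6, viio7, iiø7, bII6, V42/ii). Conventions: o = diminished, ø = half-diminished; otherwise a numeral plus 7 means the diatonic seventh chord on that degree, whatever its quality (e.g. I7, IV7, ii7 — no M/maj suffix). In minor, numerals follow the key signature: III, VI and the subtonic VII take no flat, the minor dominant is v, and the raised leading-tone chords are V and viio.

V7/VI

Stacked in thirds the chord is F-A-C-Eb: a dominant seventh chord on F.
F is not a diatonic chord root with this quality in D minor, but it lies a perfect fifth above Bb (VI), so the chord functions as an applied dominant of VI.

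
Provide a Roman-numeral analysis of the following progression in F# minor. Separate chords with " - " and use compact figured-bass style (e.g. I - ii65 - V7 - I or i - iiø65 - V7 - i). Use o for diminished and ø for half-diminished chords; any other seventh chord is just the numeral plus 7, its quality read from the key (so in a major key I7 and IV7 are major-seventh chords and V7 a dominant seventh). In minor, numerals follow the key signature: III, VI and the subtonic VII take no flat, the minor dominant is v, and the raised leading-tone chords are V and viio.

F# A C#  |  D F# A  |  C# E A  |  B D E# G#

i - VI - III6 - viio43

F#-A-C#: root F# is the tonic; minor triad there is i.
D-F#-A has root D, degree 6 in F# minor, so VI.
C#-E-A: major triad on A = scale degree 3 → III6.
B-D-E#-G#: root E# is the leading tone; fully diminished seventh chord there is viio43.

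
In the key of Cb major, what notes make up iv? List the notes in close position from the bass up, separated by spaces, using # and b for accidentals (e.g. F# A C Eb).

Scale degree 4 in Cb major is Fb; here the chord built on it is altered to a minor triad. iv is the minor subdominant, borrowed from the parallel minor.
So the chord is Fb-Abb-Cb.

Fb Abb Cb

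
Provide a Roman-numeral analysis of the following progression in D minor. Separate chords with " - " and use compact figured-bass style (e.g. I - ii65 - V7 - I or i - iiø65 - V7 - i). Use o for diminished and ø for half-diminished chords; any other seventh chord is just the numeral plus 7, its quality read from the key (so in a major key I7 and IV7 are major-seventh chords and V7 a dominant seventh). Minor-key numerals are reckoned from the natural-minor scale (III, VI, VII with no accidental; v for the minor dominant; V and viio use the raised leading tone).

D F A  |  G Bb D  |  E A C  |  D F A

i - iv - v64 - i

D-F-A: minor triad on D = scale degree 1 → i.
G-Bb-D: minor triad on G = scale degree 4 → iv.
E-A-C: root A is the dominant; minor triad there is v64.
D-F-A has root D, degree 1 in D minor, so i.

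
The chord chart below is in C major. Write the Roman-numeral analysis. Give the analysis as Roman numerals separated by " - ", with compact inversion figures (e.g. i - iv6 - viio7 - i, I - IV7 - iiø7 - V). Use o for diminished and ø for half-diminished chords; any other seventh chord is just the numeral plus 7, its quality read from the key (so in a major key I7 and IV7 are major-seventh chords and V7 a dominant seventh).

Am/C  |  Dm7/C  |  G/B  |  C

Am/C has root A, degree 6 in C major, so vi6.
Dm7/C: minor seventh chord on D = scale degree 2 → ii42.
G/B: root G is the dominant; major triad there is V6.
C: major triad on C = scale degree 1 → I.

vi6 - ii42 - V6 - I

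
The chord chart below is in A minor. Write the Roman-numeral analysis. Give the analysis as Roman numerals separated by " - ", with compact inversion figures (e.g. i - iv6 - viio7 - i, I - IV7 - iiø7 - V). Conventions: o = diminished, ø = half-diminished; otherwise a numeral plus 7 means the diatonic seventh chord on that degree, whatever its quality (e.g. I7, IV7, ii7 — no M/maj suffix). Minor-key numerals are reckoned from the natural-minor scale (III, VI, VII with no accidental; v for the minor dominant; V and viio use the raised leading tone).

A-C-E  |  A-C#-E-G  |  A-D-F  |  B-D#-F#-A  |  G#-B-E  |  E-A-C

A-C-E: minor triad on A = scale degree 1 → i.
A-C#-E-G: chromatic; A is V of iv, so V7/iv.
A-D-F: root D is the subdominant; minor triad there is iv64.
B-D#-F#-A: chromatic; B is V of V, so V7/V.
G#-B-E: major triad on E = scale degree 5 → V6.
E-A-C: root A is the tonic; minor triad there is i64.

i - V7/iv - iv64 - V7/V - V6 - i64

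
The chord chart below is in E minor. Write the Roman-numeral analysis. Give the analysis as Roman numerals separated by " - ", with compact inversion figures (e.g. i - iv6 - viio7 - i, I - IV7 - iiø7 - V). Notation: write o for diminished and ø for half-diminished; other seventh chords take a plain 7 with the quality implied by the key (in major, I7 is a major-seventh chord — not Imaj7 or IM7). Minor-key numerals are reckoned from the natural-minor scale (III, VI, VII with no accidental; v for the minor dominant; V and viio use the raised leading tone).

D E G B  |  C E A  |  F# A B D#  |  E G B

i42 - iv6 - V43 - i

D-E-G-B: root E is the tonic; minor seventh chord there is i42.
C-E-A: root A is the subdominant; minor triad there is iv6.
F#-A-B-D# has root B, degree 5 in E minor, so V43.
E-G-B: minor triad on E = scale degree 1 → i.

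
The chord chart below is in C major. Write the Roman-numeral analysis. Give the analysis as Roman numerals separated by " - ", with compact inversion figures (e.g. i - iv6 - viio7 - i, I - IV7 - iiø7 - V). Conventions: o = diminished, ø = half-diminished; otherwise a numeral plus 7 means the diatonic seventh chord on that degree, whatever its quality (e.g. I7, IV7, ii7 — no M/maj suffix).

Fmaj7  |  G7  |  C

IV7 - V7 - I

Fmaj7: root F is the subdominant; major seventh chord there is IV7.
G7 has root G, degree 5 in C major, so V7.
C: root C is the tonic; major triad there is I.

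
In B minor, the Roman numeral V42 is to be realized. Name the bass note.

E

V in B minor has root F#; the chord is F#-A#-C#-E.
The figure 42 means third inversion — the seventh is in the bass.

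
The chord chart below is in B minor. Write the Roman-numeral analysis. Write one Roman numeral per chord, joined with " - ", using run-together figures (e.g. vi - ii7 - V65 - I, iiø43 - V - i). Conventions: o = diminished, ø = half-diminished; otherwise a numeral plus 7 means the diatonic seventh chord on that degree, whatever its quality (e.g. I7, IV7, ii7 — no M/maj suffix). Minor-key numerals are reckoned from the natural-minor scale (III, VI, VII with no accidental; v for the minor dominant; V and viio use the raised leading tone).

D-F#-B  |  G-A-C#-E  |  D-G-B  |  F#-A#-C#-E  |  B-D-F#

D-F#-B has root B, degree 1 in B minor, so i6.
G-A-C#-E: dominant seventh chord on A = scale degree 7 → VII42.
D-G-B: root G is the submediant; major triad there is VI64.
F#-A#-C#-E: dominant seventh chord on F# = scale degree 5 → V7.
B-D-F#: root B is the tonic; minor triad there is i.

i6 - VII42 - VI64 - V7 - i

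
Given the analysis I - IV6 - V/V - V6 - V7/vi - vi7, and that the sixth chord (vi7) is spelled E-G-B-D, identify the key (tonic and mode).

The anchor chord is a minor seventh chord on E, labeled vi7.
Counting down 5 scale steps from E places the tonic on G; a minor seventh chord on degree 6 is diatonic only in major.

G major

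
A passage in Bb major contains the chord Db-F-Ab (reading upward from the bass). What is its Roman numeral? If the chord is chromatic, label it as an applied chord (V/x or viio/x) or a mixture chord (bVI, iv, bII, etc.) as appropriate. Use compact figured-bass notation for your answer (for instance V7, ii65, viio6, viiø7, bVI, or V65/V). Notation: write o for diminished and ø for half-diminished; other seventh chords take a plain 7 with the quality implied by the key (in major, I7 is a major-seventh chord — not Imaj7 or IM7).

Stacked in thirds the chord is Db-F-Ab: a major triad on Db.
Db is the lowered third degree of Bb major (diatonic 3 would be D). This is a major triad on the lowered third degree, borrowed from the parallel minor.

bIII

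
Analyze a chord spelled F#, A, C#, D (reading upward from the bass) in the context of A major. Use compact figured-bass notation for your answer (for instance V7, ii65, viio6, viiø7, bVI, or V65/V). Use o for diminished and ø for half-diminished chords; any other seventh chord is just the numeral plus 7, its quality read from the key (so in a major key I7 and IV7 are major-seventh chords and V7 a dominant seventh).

The pitches D-F#-A-C# form a major seventh chord rooted on D.
In A major, D is the subdominant; the diatonic major seventh chord there is IV7.
With F# in the bass the chord is in first inversion, so the figured bass is 65.

IV65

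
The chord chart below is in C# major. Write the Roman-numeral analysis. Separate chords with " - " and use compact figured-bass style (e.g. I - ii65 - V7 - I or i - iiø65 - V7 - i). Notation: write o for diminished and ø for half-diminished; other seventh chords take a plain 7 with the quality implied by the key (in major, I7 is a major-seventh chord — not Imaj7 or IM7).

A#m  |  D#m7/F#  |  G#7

vi - ii65 - V7

A#m: root A# is the submediant; minor triad there is vi.
D#m7/F#: minor seventh chord on D# = scale degree 2 → ii65.
G#7: root G# is the dominant; dominant seventh chord there is V7.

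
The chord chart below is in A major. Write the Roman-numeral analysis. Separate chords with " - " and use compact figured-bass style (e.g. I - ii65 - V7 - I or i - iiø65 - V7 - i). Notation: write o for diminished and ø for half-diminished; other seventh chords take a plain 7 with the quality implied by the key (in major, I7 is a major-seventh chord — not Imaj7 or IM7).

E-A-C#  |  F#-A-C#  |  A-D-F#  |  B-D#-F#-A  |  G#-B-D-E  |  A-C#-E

E-A-C#: root A is the tonic; major triad there is I64.
F#-A-C#: minor triad on F# = scale degree 6 → vi.
A-D-F#: root D is the subdominant; major triad there is IV64.
B-D#-F#-A: a dominant seventh chord on B, the applied dominant of V → V7/V.
G#-B-D-E: dominant seventh chord on E = scale degree 5 → V65.
A-C#-E has root A, degree 1 in A major, so I.

I64 - vi - IV64 - V7/V - V65 - I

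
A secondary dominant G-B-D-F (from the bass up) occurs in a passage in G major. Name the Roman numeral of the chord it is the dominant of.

IV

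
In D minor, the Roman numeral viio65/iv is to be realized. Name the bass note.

The applied chord viio65/iv is rooted on F#: F#-A-C-Eb.
The figure 65 means first inversion — the third is in the bass.

A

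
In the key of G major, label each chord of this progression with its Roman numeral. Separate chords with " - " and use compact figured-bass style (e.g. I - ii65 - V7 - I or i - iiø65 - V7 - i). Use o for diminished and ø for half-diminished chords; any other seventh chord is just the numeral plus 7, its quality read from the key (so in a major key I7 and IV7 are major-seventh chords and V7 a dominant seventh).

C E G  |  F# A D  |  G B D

C-E-G: root C is the subdominant; major triad there is IV.
F#-A-D has root D, degree 5 in G major, so V6.
G-B-D has root G, degree 1 in G major, so I.

IV - V6 - I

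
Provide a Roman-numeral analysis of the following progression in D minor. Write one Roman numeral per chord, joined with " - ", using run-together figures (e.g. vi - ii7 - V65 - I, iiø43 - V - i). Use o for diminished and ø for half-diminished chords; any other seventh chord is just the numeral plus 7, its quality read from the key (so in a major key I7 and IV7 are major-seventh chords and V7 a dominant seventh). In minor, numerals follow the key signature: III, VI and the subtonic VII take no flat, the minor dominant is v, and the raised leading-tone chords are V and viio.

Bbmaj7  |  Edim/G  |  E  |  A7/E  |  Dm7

VI7 - iio6 - V/V - V43 - i7

Bbmaj7: root Bb is the submediant; major seventh chord there is VI7.
Edim/G: diminished triad on E = scale degree 2 → iio6.
E is the secondary dominant of V (major triad on E): V/V.
A7/E: dominant seventh chord on A = scale degree 5 → V43.
Dm7: root D is the tonic; minor seventh chord there is i7.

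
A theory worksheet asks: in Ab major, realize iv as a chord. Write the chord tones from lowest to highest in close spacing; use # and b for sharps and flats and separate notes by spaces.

Db Fb Ab

iv is the minor subdominant, borrowed from the parallel minor. In Ab major that root is Db.
So the chord is Db-Fb-Ab, a minor triad.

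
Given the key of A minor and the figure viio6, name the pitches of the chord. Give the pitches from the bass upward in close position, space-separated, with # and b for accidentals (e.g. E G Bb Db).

In A minor, the leading-tone chord is built on the raised seventh degree, G#.
Stacking thirds from G# gives G#-B-D.
The figured bass 6 indicates first inversion, placing the third (B) in the bass: B-D-G#.

B D G#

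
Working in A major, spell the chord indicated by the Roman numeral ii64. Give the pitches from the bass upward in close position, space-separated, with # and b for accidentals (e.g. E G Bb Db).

F# B D

The numeral's case and figure indicate a minor triad. In A major its root, scale degree 2, is B.
Stacking thirds from B gives B-D-F#.
With the 64 figure the chord is in second inversion; from the bass F# upward in close position it reads F#-B-D.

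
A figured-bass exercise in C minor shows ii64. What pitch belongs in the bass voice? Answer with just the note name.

A

ii in C minor has root D; the chord is D-F-A.
The figure 64 means second inversion — the fifth is in the bass.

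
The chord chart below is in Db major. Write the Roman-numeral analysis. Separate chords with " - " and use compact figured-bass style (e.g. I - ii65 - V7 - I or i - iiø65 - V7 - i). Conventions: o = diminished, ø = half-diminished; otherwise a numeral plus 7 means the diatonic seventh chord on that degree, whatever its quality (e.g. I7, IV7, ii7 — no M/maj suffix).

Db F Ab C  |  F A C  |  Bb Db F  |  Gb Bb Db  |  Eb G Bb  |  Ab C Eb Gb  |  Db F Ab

I7 - V/vi - vi - IV - V/V - V7 - I

Db-F-Ab-C has root Db, degree 1 in Db major, so I7.
F-A-C: chromatic; F is V of vi, so V/vi.
Bb-Db-F: minor triad on Bb = scale degree 6 → vi.
Gb-Bb-Db has root Gb, degree 4 in Db major, so IV.
Eb-G-Bb: chromatic; Eb is V of V, so V/V.
Ab-C-Eb-Gb: root Ab is the dominant; dominant seventh chord there is V7.
Db-F-Ab: major triad on Db = scale degree 1 → I.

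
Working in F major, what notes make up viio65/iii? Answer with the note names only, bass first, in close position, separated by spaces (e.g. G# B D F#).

B D F G#

viio65/iii is a secondary leading-tone chord. The target iii is A in F major; the applied chord is rooted a semitone below, on G#.
Building a fully diminished seventh chord on G# gives G#-B-D-F.
With the 65 figure the chord is in first inversion; from the bass B upward in close position it reads B-D-F-G#.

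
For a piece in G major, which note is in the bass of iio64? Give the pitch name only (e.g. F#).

Eb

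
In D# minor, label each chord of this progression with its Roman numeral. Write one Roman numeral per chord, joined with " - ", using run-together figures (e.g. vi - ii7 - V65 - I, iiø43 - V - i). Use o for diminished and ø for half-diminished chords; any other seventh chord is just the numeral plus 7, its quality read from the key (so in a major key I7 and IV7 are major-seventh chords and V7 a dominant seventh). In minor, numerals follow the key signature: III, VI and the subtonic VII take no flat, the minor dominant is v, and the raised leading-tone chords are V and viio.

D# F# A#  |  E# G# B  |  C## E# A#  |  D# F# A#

i - iio - V6 - i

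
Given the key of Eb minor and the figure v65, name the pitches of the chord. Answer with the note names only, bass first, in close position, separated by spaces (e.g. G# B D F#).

Db F Ab Bb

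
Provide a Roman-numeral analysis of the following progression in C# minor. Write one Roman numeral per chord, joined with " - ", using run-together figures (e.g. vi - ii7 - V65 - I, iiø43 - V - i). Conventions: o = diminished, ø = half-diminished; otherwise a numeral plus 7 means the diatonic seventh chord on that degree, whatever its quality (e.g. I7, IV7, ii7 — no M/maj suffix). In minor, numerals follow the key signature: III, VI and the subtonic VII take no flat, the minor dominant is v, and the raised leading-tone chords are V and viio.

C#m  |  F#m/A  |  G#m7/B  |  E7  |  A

i - iv6 - v65 - V7/VI - VI

C#m: root C# is the tonic; minor triad there is i.
F#m/A has root F#, degree 4 in C# minor, so iv6.
G#m7/B has root G#, degree 5 in C# minor, so v65.
E7: a dominant seventh chord on E, the applied dominant of VI → V7/VI.
A: major triad on A = scale degree 6 → VI.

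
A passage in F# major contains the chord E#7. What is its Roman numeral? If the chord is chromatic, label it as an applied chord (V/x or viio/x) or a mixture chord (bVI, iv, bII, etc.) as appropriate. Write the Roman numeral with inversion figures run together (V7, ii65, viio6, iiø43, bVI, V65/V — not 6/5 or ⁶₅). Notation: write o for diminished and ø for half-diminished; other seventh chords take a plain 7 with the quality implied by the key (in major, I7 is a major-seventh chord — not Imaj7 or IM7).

V7/iii

Stacked in thirds the chord is E#-G##-B#-D#: a dominant seventh chord on E#.
E# is not a diatonic chord root with this quality in F# major, but it lies a perfect fifth above A# (iii), so the chord functions as an applied dominant of iii.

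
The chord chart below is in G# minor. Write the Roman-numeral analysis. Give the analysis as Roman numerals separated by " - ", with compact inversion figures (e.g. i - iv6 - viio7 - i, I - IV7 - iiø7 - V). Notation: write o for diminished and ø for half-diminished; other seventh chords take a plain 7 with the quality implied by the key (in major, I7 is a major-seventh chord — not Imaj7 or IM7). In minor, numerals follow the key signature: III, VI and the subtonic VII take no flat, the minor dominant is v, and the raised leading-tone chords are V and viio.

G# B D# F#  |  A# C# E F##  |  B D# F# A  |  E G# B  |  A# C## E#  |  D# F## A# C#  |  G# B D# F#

G#-B-D#-F#: root G# is the tonic; minor seventh chord there is i7.
A#-C#-E-F##: fully diminished seventh chord on F## = scale degree 7 → viio65.
B-D#-F#-A: chromatic; B is V of VI, so V7/VI.
E-G#-B: root E is the submediant; major triad there is VI.
A#-C##-E# is the secondary dominant of V (major triad on A#): V/V.
D#-F##-A#-C#: root D# is the dominant; dominant seventh chord there is V7.
G#-B-D#-F# has root G#, degree 1 in G# minor, so i7.

i7 - viio65 - V7/VI - VI - V/V - V7 - i7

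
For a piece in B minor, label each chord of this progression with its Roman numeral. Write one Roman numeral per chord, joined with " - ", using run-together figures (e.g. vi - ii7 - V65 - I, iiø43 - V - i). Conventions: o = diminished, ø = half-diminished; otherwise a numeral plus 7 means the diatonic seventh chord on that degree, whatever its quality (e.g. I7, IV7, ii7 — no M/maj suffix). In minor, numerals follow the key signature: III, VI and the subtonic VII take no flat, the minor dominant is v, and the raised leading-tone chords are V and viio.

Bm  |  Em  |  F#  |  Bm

i - iv - V - i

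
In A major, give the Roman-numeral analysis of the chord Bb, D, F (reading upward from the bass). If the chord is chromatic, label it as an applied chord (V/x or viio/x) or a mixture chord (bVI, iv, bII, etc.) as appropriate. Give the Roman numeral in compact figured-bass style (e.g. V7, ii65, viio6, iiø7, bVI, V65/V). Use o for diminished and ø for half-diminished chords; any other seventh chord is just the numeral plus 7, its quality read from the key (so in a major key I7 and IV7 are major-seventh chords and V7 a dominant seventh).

The pitches Bb-D-F form a major triad rooted on Bb.
Bb is the lowered second degree of A major (diatonic 2 would be B). This is the Neapolitan chord — a major triad on the lowered second degree.

bII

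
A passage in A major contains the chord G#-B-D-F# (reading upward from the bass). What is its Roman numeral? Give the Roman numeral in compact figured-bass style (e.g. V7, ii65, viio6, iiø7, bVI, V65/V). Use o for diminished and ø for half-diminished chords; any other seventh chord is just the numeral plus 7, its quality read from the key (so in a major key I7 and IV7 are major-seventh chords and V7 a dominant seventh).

Stacked in thirds the chord is G#-B-D-F#: a half-diminished seventh chord on G#.
G# is scale degree 7 in A major, and a half-diminished seventh chord on that degree is written viiø7.

viiø7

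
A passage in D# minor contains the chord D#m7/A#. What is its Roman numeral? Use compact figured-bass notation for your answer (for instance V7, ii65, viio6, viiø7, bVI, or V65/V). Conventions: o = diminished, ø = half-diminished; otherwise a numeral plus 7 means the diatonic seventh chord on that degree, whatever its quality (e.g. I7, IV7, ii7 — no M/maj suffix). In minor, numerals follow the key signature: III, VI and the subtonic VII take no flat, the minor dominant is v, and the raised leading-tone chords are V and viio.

Stacked in thirds the chord is D#-F#-A#-C#: a minor seventh chord on D#.
In D# minor, D# is the tonic; the diatonic minor seventh chord there is i7.
With A# in the bass the chord is in second inversion, so the figured bass is 43.

i43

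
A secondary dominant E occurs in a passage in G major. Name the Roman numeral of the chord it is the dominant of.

The chord is a major triad on E.
A dominant resolves down a perfect fifth: E → A. In G major, A is scale degree 2, i.e. ii.

ii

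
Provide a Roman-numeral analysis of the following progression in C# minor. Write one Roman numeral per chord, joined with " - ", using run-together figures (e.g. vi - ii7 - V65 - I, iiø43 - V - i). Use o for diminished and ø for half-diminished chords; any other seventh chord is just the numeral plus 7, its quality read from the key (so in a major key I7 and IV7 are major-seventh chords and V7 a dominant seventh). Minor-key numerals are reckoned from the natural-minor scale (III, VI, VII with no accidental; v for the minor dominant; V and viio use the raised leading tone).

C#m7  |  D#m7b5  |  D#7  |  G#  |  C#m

C#m7 has root C#, degree 1 in C# minor, so i7.
D#m7b5 has root D#, degree 2 in C# minor, so iiø7.
D#7: chromatic; D# is V of V, so V7/V.
G#: root G# is the dominant; major triad there is V.
C#m: minor triad on C# = scale degree 1 → i.

i7 - iiø7 - V7/V - V - i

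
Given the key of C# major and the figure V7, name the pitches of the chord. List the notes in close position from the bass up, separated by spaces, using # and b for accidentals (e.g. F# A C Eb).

G# B# D# F#

The numeral's case and figure indicate a dominant seventh chord. In C# major its root, the dominant, is G#.
Stacking thirds from G# gives G#-B#-D#-F#.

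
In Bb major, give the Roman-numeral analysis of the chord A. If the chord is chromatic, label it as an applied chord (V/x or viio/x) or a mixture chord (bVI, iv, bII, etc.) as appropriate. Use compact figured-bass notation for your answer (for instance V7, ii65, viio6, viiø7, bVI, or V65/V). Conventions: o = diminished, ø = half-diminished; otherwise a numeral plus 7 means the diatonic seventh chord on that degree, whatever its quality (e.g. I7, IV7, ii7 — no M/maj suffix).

Stacked in thirds the chord is A-C#-E: a major triad on A.
A is not a diatonic chord root with this quality in Bb major, but it lies a perfect fifth above D (iii), so the chord functions as an applied dominant of iii.

V/iii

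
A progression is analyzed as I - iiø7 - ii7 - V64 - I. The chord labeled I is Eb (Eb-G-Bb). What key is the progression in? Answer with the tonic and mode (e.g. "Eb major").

I is given as Eb-G-Bb — a major triad with root Eb.
If Eb is scale degree 1 and the mode makes that degree carry a major triad, the tonic is Eb and the mode is major.

Eb major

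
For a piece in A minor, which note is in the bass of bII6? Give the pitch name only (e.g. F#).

D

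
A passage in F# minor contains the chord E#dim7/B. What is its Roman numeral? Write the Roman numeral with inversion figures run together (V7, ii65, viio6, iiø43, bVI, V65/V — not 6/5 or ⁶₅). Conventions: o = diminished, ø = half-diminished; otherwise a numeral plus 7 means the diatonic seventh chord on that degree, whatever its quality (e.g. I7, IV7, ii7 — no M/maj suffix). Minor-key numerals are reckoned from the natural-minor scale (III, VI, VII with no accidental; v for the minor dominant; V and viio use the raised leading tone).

viio43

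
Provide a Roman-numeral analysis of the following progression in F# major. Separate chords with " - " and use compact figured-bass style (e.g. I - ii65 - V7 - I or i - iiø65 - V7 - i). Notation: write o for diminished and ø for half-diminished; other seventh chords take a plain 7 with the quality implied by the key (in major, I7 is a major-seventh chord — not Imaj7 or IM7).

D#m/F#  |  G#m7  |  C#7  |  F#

D#m/F#: minor triad on D# = scale degree 6 → vi6.
G#m7: root G# is the supertonic; minor seventh chord there is ii7.
C#7: root C# is the dominant; dominant seventh chord there is V7.
F#: root F# is the tonic; major triad there is I.

vi6 - ii7 - V7 - I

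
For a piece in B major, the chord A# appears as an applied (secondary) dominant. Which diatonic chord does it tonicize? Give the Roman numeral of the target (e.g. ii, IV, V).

iii

The chord is a major triad on A#.
A dominant resolves down a perfect fifth: A# → D#. In B major, D# is scale degree 3, i.e. iii.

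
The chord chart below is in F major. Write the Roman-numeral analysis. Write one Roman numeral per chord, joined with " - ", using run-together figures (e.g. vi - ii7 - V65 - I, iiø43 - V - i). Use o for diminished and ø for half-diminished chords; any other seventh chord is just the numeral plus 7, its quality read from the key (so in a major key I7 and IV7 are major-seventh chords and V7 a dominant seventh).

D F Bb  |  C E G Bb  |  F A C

D-F-Bb has root Bb, degree 4 in F major, so IV6.
C-E-G-Bb has root C, degree 5 in F major, so V7.
F-A-C has root F, degree 1 in F major, so I.

IV6 - V7 - I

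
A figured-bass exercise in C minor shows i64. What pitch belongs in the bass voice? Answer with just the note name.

G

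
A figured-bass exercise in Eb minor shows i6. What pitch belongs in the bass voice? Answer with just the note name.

Gb

i in Eb minor has root Eb; the chord is Eb-Gb-Bb.
The figure 6 means first inversion — the third is in the bass.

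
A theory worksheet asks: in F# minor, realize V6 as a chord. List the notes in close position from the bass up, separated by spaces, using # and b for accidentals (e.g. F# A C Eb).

In F# minor, scale degree 5 is C#. The dominant is major (leading tone raised), so V is a major triad.
Stacking thirds from C# gives C#-E#-G#.
The figured bass 6 indicates first inversion, placing the third (E#) in the bass: E#-G#-C#.

E# G# C#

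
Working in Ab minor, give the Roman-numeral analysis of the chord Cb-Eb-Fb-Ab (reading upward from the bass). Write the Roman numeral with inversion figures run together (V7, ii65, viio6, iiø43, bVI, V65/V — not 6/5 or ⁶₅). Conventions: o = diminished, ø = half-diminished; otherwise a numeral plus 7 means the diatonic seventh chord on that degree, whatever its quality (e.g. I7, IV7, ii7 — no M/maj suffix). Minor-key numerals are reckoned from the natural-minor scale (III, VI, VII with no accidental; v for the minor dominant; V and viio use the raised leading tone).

The pitches Fb-Ab-Cb-Eb form a major seventh chord rooted on Fb.
Fb is scale degree 6 in Ab minor, and a major seventh chord on that degree is written VI7.
With Cb in the bass the chord is in second inversion, so the figured bass is 43.

VI43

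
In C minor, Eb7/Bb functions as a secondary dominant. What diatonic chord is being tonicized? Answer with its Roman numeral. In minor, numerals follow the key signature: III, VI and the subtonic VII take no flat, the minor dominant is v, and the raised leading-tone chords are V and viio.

VI

The chord is a dominant seventh chord on Eb.
A dominant resolves down a perfect fifth: Eb → Ab. In C minor, Ab is scale degree 6, i.e. VI.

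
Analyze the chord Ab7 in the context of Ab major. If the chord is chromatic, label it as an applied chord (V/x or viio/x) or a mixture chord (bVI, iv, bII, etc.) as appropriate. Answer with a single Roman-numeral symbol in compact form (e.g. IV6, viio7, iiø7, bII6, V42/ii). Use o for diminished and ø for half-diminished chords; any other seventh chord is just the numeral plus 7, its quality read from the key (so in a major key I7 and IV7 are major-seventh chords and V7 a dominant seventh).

V7/IV

The pitches Ab-C-Eb-Gb form a dominant seventh chord rooted on Ab.
Ab is not a diatonic chord root with this quality in Ab major, but it lies a perfect fifth above Db (IV), so the chord functions as an applied dominant of IV.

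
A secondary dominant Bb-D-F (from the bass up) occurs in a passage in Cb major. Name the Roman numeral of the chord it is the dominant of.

The chord is a major triad on Bb.
A dominant resolves down a perfect fifth: Bb → Eb. In Cb major, Eb is scale degree 3, i.e. iii.

iii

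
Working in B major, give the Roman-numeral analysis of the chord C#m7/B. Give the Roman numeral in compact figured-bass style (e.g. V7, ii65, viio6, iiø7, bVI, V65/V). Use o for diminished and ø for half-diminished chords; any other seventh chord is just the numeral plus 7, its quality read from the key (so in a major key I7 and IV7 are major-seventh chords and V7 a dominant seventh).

Stacked in thirds the chord is C#-E-G#-B: a minor seventh chord on C#.
C# is scale degree 2 in B major, and a minor seventh chord on that degree is written ii7.
With B in the bass the chord is in third inversion, so the figured bass is 42.

ii42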